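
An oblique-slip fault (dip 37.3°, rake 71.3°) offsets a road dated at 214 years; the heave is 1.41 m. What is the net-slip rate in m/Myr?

dip-slip = heave / cos(dip) = 1.41 / cos(37.3°) = 1.773 m
net slip = dip-slip / sin(rake) = 1.773 / sin(71.3°) = 1.871 m
rate = 1.871 m / 214 years = 0.00874 m/yr = 8740 m/Myr

8740 m/Myr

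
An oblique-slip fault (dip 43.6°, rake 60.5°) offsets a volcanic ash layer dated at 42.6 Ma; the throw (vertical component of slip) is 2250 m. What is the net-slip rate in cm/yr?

0.00880 cm/yr

dip-slip = throw / sin(dip) = 2250 / sin(43.6°) = 3263 m
net slip = dip-slip / sin(rake) = 3263 / sin(60.5°) = 3749 m
rate = 3749 m / 42.6 Ma = 0.0000880 m/yr = 0.00880 cm/yr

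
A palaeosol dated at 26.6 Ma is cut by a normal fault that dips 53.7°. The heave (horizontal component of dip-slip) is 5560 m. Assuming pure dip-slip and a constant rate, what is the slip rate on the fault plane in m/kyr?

0.353 m/kyr

dip-slip = heave / cos(dip) = 5560 m / cos(53.7°) = 9392 m
rate = 9392 m / 26.6 Ma = 0.000353 m/yr = 0.353 m/kyr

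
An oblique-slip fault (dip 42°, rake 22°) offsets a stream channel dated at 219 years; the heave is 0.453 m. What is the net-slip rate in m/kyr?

dip-slip = heave / cos(dip) = 0.453 / cos(42°) = 0.6096 m
net slip = dip-slip / sin(rake) = 0.6096 / sin(22°) = 1.627 m
rate = 1.627 m / 219 years = 0.00743 m/yr = 7.43 m/kyr

7.43 m/kyr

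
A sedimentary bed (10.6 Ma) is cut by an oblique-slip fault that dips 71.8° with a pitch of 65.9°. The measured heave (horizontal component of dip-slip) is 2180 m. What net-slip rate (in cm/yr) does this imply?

0.0721 cm/yr

dip-slip = heave / cos(dip) = 2180 / cos(71.8°) = 6980 m
net slip = dip-slip / sin(rake) = 6980 / sin(65.9°) = 7646 m
rate = 7646 m / 10.6 Ma = 0.000721 m/yr = 0.0721 cm/yr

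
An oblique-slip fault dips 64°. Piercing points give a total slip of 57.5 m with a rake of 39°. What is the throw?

dip-slip = net slip × sin(rake) = 57.5 m × sin(39°) = 36.19 m
throw = dip-slip × sin(dip) = 36.19 × sin(64°) = 32.5 m

32.5 m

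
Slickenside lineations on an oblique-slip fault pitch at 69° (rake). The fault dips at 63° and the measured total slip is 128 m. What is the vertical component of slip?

dip-slip = net slip × sin(rake) = 128 m × sin(69°) = 119.5 m
throw = dip-slip × sin(dip) = 119.5 × sin(63°) = 106 m

106 m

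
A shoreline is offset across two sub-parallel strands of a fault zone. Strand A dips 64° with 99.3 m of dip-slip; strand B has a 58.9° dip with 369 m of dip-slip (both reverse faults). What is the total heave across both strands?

234 m

heave_A = 99.3 × cos(64°) = 43.53 m
heave_B = 369 × cos(58.9°) = 190.6 m
total = 43.53 + 190.6 = 234 m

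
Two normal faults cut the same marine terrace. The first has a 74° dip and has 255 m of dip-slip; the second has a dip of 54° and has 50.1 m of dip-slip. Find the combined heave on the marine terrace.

99.7 m

heave_A = 255 × cos(74°) = 70.29 m
heave_B = 50.1 × cos(54°) = 29.45 m
total = 70.29 + 29.45 = 99.7 m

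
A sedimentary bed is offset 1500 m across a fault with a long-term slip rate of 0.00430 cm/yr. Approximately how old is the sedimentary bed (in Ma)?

34.9 Ma

age = offset / rate = 1500 m / (0.00430 cm/yr) = 3.49e+07 yr = 34.9 Ma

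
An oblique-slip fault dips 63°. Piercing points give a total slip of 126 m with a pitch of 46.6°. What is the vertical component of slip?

dip-slip = net slip × sin(rake) = 126 m × sin(46.6°) = 91.55 m
throw = dip-slip × sin(dip) = 91.55 × sin(63°) = 81.6 m

81.6 m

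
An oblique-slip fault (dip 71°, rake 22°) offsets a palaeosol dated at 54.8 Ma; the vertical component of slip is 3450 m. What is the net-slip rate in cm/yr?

0.0178 cm/yr

dip-slip = throw / sin(dip) = 3450 / sin(71°) = 3649 m
net slip = dip-slip / sin(rake) = 3649 / sin(22°) = 9740 m
rate = 9740 m / 54.8 Ma = 0.000178 m/yr = 0.0178 cm/yr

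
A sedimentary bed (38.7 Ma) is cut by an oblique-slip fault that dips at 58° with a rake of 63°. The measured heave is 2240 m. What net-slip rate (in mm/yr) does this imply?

0.123 mm/yr

dip-slip = heave / cos(dip) = 2240 / cos(58°) = 4227 m
net slip = dip-slip / sin(rake) = 4227 / sin(63°) = 4744 m
rate = 4744 m / 38.7 Ma = 0.000123 m/yr = 0.123 mm/yr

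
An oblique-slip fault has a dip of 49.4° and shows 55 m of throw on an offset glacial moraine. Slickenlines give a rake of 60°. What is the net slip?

dip-slip = throw / sin(dip) = 55 / sin(49.4°) = 72.44 m
net slip = dip-slip / sin(rake) = 72.44 / sin(60°) = 83.6 m

83.6 m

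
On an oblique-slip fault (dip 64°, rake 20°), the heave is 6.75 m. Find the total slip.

dip-slip = heave / cos(dip) = 6.75 / cos(64°) = 15.40 m
net slip = dip-slip / sin(rake) = 15.40 / sin(20°) = 45 m

45 m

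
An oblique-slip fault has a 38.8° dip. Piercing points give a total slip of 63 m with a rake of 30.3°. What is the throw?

dip-slip = net slip × sin(rake) = 63 m × sin(30.3°) = 31.79 m
throw = dip-slip × sin(dip) = 31.79 × sin(38.8°) = 19.9 m

19.9 m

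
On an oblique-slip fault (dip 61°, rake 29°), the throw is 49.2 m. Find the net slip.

116 m

dip-slip = throw / sin(dip) = 49.2 / sin(61°) = 56.25 m
net slip = dip-slip / sin(rake) = 56.25 / sin(29°) = 116 m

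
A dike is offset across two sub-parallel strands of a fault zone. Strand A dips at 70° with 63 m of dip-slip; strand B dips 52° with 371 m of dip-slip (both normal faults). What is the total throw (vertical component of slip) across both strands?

throw_A = 63 × sin(70°) = 59.20 m
throw_B = 371 × sin(52°) = 292.4 m
total = 59.20 + 292.4 = 352 m

352 m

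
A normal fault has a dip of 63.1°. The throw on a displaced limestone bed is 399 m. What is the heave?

202 m

heave = throw / tan(dip) = 399 / tan(63.1°) = 202 m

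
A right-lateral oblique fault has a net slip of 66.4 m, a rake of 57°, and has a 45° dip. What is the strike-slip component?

strike-slip = net slip × cos(rake) = 66.4 m × cos(57°) = 36.2 m

36.2 m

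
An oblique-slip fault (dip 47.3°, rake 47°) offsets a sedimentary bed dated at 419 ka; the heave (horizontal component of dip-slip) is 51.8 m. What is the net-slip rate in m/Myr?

249 m/Myr

dip-slip = heave / cos(dip) = 51.8 / cos(47.3°) = 76.38 m
net slip = dip-slip / sin(rake) = 76.38 / sin(47°) = 104.4 m
rate = 104.4 m / 419 ka = 0.000249 m/yr = 249 m/Myr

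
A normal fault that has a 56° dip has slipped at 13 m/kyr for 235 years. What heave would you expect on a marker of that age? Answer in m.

dip-slip = rate × time = 13 m/kyr × 235 years = 3.055 m
heave = dip-slip × cos(dip) = 3.055 × cos(56°) = 1.71 m

1.71 m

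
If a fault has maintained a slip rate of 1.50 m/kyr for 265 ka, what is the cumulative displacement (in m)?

slip = rate × time = 1.50 m/kyr × 265 ka = 398 m

398 m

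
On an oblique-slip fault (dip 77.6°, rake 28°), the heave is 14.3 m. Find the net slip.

dip-slip = heave / cos(dip) = 14.3 / cos(77.6°) = 66.59 m
net slip = dip-slip / sin(rake) = 66.59 / sin(28°) = 142 m

142 m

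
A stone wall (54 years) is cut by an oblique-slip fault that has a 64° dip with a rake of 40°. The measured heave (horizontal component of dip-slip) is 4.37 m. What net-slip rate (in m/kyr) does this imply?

287 m/kyr

dip-slip = heave / cos(dip) = 4.37 / cos(64°) = 9.969 m
net slip = dip-slip / sin(rake) = 9.969 / sin(40°) = 15.51 m
rate = 15.51 m / 54 years = 0.287 m/yr = 287 m/kyr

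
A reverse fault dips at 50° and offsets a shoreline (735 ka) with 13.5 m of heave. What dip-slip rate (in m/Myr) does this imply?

28.6 m/Myr

dip-slip = heave / cos(dip) = 13.5 m / cos(50°) = 21 m
rate = 21 m / 735 ka = 0.0000286 m/yr = 28.6 m/Myr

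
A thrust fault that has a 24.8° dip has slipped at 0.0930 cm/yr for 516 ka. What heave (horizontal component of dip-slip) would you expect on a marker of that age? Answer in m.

dip-slip = rate × time = 0.0930 cm/yr × 516 ka = 479.9 m
heave = dip-slip × cos(dip) = 479.9 × cos(24.8°) = 436 m

436 m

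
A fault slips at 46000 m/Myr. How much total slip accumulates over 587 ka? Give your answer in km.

27 km

slip = rate × time = 46000 m/Myr × 587 ka = 27000 m = 27 km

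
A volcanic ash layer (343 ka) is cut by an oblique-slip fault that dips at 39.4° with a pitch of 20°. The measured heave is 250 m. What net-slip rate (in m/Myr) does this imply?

2760 m/Myr

dip-slip = heave / cos(dip) = 250 / cos(39.4°) = 323.5 m
net slip = dip-slip / sin(rake) = 323.5 / sin(20°) = 945.9 m
rate = 945.9 m / 343 ka = 0.00276 m/yr = 2760 m/Myr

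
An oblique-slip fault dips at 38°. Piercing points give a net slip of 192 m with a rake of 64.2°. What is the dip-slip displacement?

173 m

dip-slip = net slip × sin(rake) = 192 m × sin(64.2°) = 173 m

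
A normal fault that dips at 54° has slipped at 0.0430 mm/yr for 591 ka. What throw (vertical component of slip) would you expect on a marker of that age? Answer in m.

dip-slip = rate × time = 0.0430 mm/yr × 591 ka = 25.41 m
throw = dip-slip × sin(dip) = 25.41 × sin(54°) = 20.6 m

20.6 m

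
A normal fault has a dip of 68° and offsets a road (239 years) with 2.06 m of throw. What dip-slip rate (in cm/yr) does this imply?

dip-slip = throw / sin(dip) = 2.06 m / sin(68°) = 2.222 m
rate = 2.222 m / 239 years = 0.00930 m/yr = 0.930 cm/yr

0.930 cm/yr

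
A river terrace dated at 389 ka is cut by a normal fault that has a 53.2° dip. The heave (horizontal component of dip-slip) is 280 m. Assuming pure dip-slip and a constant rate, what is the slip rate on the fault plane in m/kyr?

1.20 m/kyr

dip-slip = heave / cos(dip) = 280 m / cos(53.2°) = 467.4 m
rate = 467.4 m / 389 ka = 0.00120 m/yr = 1.20 m/kyr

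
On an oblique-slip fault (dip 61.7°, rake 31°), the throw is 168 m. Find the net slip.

dip-slip = throw / sin(dip) = 168 / sin(61.7°) = 190.8 m
net slip = dip-slip / sin(rake) = 190.8 / sin(31°) = 370 m

370 m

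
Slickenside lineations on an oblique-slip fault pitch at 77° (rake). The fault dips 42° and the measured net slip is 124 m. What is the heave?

dip-slip = net slip × sin(rake) = 124 m × sin(77°) = 120.8 m
heave = dip-slip × cos(dip) = 120.8 × cos(42°) = 89.8 m

89.8 m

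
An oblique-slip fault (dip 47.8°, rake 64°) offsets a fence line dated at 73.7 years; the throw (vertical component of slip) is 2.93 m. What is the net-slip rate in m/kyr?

dip-slip = throw / sin(dip) = 2.93 / sin(47.8°) = 3.955 m
net slip = dip-slip / sin(rake) = 3.955 / sin(64°) = 4.401 m
rate = 4.401 m / 73.7 years = 0.0597 m/yr = 59.7 m/kyr

59.7 m/kyr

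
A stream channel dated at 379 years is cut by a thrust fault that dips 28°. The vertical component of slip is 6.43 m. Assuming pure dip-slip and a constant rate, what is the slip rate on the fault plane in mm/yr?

dip-slip = throw / sin(dip) = 6.43 m / sin(28°) = 13.70 m
rate = 13.70 m / 379 years = 0.0361 m/yr = 36.1 mm/yr

36.1 mm/yr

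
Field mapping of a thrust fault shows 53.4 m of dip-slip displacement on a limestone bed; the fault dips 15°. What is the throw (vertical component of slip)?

13.8 m

throw = dip-slip × sin(dip) = 53.4 m × sin(15°) = 13.8 m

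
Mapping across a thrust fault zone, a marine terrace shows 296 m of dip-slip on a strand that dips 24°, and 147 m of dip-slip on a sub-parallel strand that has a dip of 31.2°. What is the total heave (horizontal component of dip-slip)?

396 m

heave_A = 296 × cos(24°) = 270.4 m
heave_B = 147 × cos(31.2°) = 125.7 m
total = 270.4 + 125.7 = 396 m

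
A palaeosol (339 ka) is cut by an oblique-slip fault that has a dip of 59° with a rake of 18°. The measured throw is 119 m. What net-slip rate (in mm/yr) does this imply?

1.33 mm/yr

dip-slip = throw / sin(dip) = 119 / sin(59°) = 138.8 m
net slip = dip-slip / sin(rake) = 138.8 / sin(18°) = 449.3 m
rate = 449.3 m / 339 ka = 0.00133 m/yr = 1.33 mm/yr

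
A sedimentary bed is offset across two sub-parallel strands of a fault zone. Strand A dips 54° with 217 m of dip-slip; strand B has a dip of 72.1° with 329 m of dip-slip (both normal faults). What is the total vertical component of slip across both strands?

throw_A = 217 × sin(54°) = 175.6 m
throw_B = 329 × sin(72.1°) = 313.1 m
total = 175.6 + 313.1 = 489 m

489 m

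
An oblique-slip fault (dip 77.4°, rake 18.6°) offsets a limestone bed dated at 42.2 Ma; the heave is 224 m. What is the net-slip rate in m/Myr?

76.3 m/Myr

dip-slip = heave / cos(dip) = 224 / cos(77.4°) = 1027 m
net slip = dip-slip / sin(rake) = 1027 / sin(18.6°) = 3219 m
rate = 3219 m / 42.2 Ma = 0.0000763 m/yr = 76.3 m/Myr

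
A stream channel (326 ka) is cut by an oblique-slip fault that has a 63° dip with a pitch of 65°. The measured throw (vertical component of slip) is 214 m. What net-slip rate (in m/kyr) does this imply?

0.813 m/kyr

dip-slip = throw / sin(dip) = 214 / sin(63°) = 240.2 m
net slip = dip-slip / sin(rake) = 240.2 / sin(65°) = 265 m
rate = 265 m / 326 ka = 0.000813 m/yr = 0.813 m/kyr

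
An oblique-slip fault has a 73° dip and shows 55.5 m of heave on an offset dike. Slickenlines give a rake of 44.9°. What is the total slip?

dip-slip = heave / cos(dip) = 55.5 / cos(73°) = 189.8 m
net slip = dip-slip / sin(rake) = 189.8 / sin(44.9°) = 269 m

269 m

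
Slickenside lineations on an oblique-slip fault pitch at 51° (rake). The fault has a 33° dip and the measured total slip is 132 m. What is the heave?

dip-slip = net slip × sin(rake) = 132 m × sin(51°) = 102.6 m
heave = dip-slip × cos(dip) = 102.6 × cos(33°) = 86 m

86 m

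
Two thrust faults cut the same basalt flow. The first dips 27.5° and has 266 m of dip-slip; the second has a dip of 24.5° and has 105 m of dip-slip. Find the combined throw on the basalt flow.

throw_A = 266 × sin(27.5°) = 122.8 m
throw_B = 105 × sin(24.5°) = 43.54 m
total = 122.8 + 43.54 = 166 m

166 m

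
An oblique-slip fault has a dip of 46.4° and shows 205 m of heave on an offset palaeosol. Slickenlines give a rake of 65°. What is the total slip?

328 m

dip-slip = heave / cos(dip) = 205 / cos(46.4°) = 297.3 m
net slip = dip-slip / sin(rake) = 297.3 / sin(65°) = 328 m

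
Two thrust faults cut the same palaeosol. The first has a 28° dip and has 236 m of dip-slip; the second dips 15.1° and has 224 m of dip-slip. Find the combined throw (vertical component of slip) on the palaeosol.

throw_A = 236 × sin(28°) = 110.8 m
throw_B = 224 × sin(15.1°) = 58.35 m
total = 110.8 + 58.35 = 169 m

169 m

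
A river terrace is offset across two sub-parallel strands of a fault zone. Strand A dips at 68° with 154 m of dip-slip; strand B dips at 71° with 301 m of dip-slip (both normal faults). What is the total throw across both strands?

427 m

throw_A = 154 × sin(68°) = 142.8 m
throw_B = 301 × sin(71°) = 284.6 m
total = 142.8 + 284.6 = 427 m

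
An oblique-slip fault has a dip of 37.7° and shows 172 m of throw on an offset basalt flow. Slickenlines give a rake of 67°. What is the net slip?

306 m

dip-slip = throw / sin(dip) = 172 / sin(37.7°) = 281.3 m
net slip = dip-slip / sin(rake) = 281.3 / sin(67°) = 306 m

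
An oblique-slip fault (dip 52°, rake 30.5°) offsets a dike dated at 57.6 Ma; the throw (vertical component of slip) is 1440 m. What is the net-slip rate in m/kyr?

0.0625 m/kyr

dip-slip = throw / sin(dip) = 1440 / sin(52°) = 1827 m
net slip = dip-slip / sin(rake) = 1827 / sin(30.5°) = 3600 m
rate = 3600 m / 57.6 Ma = 0.0000625 m/yr = 0.0625 m/kyr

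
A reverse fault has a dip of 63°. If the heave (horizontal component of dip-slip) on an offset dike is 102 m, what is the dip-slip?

225 m

dip-slip = heave / cos(dip) = 102 / cos(63°) = 225 m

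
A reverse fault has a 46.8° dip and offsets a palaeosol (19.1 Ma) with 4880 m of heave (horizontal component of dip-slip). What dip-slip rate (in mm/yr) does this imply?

dip-slip = heave / cos(dip) = 4880 m / cos(46.8°) = 7129 m
rate = 7129 m / 19.1 Ma = 0.000373 m/yr = 0.373 mm/yr

0.373 mm/yr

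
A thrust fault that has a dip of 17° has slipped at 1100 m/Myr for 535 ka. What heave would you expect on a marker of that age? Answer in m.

dip-slip = rate × time = 1100 m/Myr × 535 ka = 588.5 m
heave = dip-slip × cos(dip) = 588.5 × cos(17°) = 563 m

563 m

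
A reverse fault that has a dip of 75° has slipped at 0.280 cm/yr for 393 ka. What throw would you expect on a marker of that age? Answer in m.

1060 m

dip-slip = rate × time = 0.280 cm/yr × 393 ka = 1100 m
throw = dip-slip × sin(dip) = 1100 × sin(75°) = 1060 m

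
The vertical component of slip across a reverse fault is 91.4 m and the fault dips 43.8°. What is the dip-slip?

dip-slip = throw / sin(dip) = 91.4 / sin(43.8°) = 132 m

132 m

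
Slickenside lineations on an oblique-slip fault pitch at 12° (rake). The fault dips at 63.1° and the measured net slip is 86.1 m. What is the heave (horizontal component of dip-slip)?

dip-slip = net slip × sin(rake) = 86.1 m × sin(12°) = 17.90 m
heave = dip-slip × cos(dip) = 17.90 × cos(63.1°) = 8.10 m

8.10 m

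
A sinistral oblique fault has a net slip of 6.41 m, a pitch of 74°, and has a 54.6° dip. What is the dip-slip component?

6.16 m

dip-slip = net slip × sin(rake) = 6.41 m × sin(74°) = 6.16 m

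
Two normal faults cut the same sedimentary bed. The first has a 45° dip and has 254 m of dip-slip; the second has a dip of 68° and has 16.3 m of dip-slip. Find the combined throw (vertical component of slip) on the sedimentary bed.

throw_A = 254 × sin(45°) = 179.6 m
throw_B = 16.3 × sin(68°) = 15.11 m
total = 179.6 + 15.11 = 195 m

195 m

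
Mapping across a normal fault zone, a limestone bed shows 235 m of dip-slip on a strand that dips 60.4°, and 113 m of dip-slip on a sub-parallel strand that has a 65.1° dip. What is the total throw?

307 m

throw_A = 235 × sin(60.4°) = 204.3 m
throw_B = 113 × sin(65.1°) = 102.5 m
total = 204.3 + 102.5 = 307 m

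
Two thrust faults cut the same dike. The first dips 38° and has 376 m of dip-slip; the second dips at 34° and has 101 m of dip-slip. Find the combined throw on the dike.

288 m

throw_A = 376 × sin(38°) = 231.5 m
throw_B = 101 × sin(34°) = 56.48 m
total = 231.5 + 56.48 = 288 m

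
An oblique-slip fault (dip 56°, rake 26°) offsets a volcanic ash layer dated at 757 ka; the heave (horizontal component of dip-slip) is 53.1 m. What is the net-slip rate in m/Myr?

dip-slip = heave / cos(dip) = 53.1 / cos(56°) = 94.96 m
net slip = dip-slip / sin(rake) = 94.96 / sin(26°) = 216.6 m
rate = 216.6 m / 757 ka = 0.000286 m/yr = 286 m/Myr

286 m/Myr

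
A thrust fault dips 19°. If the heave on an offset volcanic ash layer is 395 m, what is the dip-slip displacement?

418 m

dip-slip = heave / cos(dip) = 395 / cos(19°) = 418 m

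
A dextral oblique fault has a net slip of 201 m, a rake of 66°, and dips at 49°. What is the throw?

139 m

dip-slip = net slip × sin(rake) = 201 m × sin(66°) = 183.6 m
throw = dip-slip × sin(dip) = 183.6 × sin(49°) = 139 m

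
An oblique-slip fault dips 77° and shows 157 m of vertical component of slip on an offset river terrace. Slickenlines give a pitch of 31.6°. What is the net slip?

308 m

dip-slip = throw / sin(dip) = 157 / sin(77°) = 161.1 m
net slip = dip-slip / sin(rake) = 161.1 / sin(31.6°) = 308 m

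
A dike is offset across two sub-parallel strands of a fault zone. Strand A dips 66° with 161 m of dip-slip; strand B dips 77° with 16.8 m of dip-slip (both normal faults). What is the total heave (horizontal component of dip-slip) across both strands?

69.3 m

heave_A = 161 × cos(66°) = 65.48 m
heave_B = 16.8 × cos(77°) = 3.779 m
total = 65.48 + 3.779 = 69.3 m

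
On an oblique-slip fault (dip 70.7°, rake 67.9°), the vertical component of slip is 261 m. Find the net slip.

dip-slip = throw / sin(dip) = 261 / sin(70.7°) = 276.5 m
net slip = dip-slip / sin(rake) = 276.5 / sin(67.9°) = 298 m

298 m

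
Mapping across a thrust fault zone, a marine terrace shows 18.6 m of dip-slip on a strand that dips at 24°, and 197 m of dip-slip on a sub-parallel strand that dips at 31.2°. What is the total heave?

185 m

heave_A = 18.6 × cos(24°) = 16.99 m
heave_B = 197 × cos(31.2°) = 168.5 m
total = 16.99 + 168.5 = 185 m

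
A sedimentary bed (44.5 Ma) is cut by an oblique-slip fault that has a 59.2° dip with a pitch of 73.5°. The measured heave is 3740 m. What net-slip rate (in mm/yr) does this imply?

0.171 mm/yr

dip-slip = heave / cos(dip) = 3740 / cos(59.2°) = 7304 m
net slip = dip-slip / sin(rake) = 7304 / sin(73.5°) = 7618 m
rate = 7618 m / 44.5 Ma = 0.000171 m/yr = 0.171 mm/yr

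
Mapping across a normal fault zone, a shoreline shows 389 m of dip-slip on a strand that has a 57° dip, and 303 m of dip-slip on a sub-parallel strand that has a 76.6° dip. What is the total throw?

621 m

throw_A = 389 × sin(57°) = 326.2 m
throw_B = 303 × sin(76.6°) = 294.8 m
total = 326.2 + 294.8 = 621 m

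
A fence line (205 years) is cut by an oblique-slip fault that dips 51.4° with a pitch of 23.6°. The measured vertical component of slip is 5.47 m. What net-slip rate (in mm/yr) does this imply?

dip-slip = throw / sin(dip) = 5.47 / sin(51.4°) = 6.999 m
net slip = dip-slip / sin(rake) = 6.999 / sin(23.6°) = 17.48 m
rate = 17.48 m / 205 years = 0.0853 m/yr = 85.3 mm/yr

85.3 mm/yr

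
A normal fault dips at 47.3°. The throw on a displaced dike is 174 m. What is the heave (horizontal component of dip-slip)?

heave = throw / tan(dip) = 174 / tan(47.3°) = 161 m

161 m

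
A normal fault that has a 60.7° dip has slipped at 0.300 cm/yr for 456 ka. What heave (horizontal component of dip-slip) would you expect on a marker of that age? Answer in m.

dip-slip = rate × time = 0.300 cm/yr × 456 ka = 1368 m
heave = dip-slip × cos(dip) = 1368 × cos(60.7°) = 669 m

669 m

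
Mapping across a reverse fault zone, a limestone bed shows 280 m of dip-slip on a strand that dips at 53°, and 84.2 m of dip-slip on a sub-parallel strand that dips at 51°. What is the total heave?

heave_A = 280 × cos(53°) = 168.5 m
heave_B = 84.2 × cos(51°) = 52.99 m
total = 168.5 + 52.99 = 221 m

221 m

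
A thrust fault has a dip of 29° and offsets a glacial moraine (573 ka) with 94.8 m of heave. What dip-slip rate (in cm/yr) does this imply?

dip-slip = heave / cos(dip) = 94.8 m / cos(29°) = 108.4 m
rate = 108.4 m / 573 ka = 0.000189 m/yr = 0.0189 cm/yr

0.0189 cm/yr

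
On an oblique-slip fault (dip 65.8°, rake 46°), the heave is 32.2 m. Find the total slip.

109 m

dip-slip = heave / cos(dip) = 32.2 / cos(65.8°) = 78.55 m
net slip = dip-slip / sin(rake) = 78.55 / sin(46°) = 109 m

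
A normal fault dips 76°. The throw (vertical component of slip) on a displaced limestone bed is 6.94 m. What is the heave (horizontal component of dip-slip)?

1.73 m

heave = throw / tan(dip) = 6.94 / tan(76°) = 1.73 m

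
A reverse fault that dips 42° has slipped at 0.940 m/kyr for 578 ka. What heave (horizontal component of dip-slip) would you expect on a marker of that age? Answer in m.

404 m

dip-slip = rate × time = 0.940 m/kyr × 578 ka = 543.3 m
heave = dip-slip × cos(dip) = 543.3 × cos(42°) = 404 m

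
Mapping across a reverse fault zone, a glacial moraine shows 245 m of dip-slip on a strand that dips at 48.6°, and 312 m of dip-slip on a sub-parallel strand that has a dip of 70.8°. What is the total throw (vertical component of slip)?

478 m

throw_A = 245 × sin(48.6°) = 183.8 m
throw_B = 312 × sin(70.8°) = 294.6 m
total = 183.8 + 294.6 = 478 m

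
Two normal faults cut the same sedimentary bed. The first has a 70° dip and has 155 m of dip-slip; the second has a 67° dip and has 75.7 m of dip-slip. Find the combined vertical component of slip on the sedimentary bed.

throw_A = 155 × sin(70°) = 145.7 m
throw_B = 75.7 × sin(67°) = 69.68 m
total = 145.7 + 69.68 = 215 m

215 m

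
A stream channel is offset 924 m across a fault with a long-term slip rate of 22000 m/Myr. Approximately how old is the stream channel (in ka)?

42 ka

age = offset / rate = 924 m / (22000 m/Myr) = 42000 yr = 42 ka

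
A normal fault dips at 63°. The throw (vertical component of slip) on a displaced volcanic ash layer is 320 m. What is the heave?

163 m

heave = throw / tan(dip) = 320 / tan(63°) = 163 m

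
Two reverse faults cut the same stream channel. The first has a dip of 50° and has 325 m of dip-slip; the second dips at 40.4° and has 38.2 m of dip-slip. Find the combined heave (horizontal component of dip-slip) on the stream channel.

238 m

heave_A = 325 × cos(50°) = 208.9 m
heave_B = 38.2 × cos(40.4°) = 29.09 m
total = 208.9 + 29.09 = 238 m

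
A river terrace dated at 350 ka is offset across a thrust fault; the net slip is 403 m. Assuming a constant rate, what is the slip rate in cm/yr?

rate = 403 m / 350 ka = 0.00115 m/yr = 0.115 cm/yr

0.115 cm/yr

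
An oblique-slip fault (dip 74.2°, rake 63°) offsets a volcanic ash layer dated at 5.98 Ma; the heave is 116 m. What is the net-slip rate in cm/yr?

0.00800 cm/yr

dip-slip = heave / cos(dip) = 116 / cos(74.2°) = 426 m
net slip = dip-slip / sin(rake) = 426 / sin(63°) = 478.1 m
rate = 478.1 m / 5.98 Ma = 0.0000800 m/yr = 0.00800 cm/yr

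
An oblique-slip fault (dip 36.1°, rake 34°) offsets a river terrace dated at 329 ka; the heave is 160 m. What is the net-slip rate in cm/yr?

0.108 cm/yr

dip-slip = heave / cos(dip) = 160 / cos(36.1°) = 198 m
net slip = dip-slip / sin(rake) = 198 / sin(34°) = 354.1 m
rate = 354.1 m / 329 ka = 0.00108 m/yr = 0.108 cm/yr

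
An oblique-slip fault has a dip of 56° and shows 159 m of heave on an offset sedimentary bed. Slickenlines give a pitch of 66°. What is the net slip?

dip-slip = heave / cos(dip) = 159 / cos(56°) = 284.3 m
net slip = dip-slip / sin(rake) = 284.3 / sin(66°) = 311 m

311 m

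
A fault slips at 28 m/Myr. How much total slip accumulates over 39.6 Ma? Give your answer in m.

1110 m

slip = rate × time = 28 m/Myr × 39.6 Ma = 1110 m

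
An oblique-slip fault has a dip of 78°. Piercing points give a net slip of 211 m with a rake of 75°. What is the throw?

dip-slip = net slip × sin(rake) = 211 m × sin(75°) = 203.8 m
throw = dip-slip × sin(dip) = 203.8 × sin(78°) = 199 m

199 m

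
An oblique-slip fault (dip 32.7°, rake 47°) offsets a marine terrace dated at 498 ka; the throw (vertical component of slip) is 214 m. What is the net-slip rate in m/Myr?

dip-slip = throw / sin(dip) = 214 / sin(32.7°) = 396.1 m
net slip = dip-slip / sin(rake) = 396.1 / sin(47°) = 541.6 m
rate = 541.6 m / 498 ka = 0.00109 m/yr = 1090 m/Myr

1090 m/Myr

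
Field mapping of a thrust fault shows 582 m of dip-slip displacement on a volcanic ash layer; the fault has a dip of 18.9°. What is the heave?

heave = dip-slip × cos(dip) = 582 m × cos(18.9°) = 551 m

551 m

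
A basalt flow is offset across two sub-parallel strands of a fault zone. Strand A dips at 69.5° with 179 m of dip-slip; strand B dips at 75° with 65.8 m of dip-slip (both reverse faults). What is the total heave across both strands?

heave_A = 179 × cos(69.5°) = 62.69 m
heave_B = 65.8 × cos(75°) = 17.03 m
total = 62.69 + 17.03 = 79.7 m

79.7 m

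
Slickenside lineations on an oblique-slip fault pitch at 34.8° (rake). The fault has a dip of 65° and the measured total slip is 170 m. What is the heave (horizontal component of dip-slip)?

41 m

dip-slip = net slip × sin(rake) = 170 m × sin(34.8°) = 97.02 m
heave = dip-slip × cos(dip) = 97.02 × cos(65°) = 41 m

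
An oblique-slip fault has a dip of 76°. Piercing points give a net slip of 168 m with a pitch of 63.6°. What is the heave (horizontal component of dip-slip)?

dip-slip = net slip × sin(rake) = 168 m × sin(63.6°) = 150.5 m
heave = dip-slip × cos(dip) = 150.5 × cos(76°) = 36.4 m

36.4 m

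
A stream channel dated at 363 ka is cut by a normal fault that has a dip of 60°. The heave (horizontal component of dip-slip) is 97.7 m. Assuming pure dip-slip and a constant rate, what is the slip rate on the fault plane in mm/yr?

dip-slip = heave / cos(dip) = 97.7 m / cos(60°) = 195.4 m
rate = 195.4 m / 363 ka = 0.000538 m/yr = 0.538 mm/yr

0.538 mm/yr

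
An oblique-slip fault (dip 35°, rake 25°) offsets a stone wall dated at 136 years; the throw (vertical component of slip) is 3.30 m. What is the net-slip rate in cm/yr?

dip-slip = throw / sin(dip) = 3.30 / sin(35°) = 5.753 m
net slip = dip-slip / sin(rake) = 5.753 / sin(25°) = 13.61 m
rate = 13.61 m / 136 years = 0.100 m/yr = 10 cm/yr

10 cm/yr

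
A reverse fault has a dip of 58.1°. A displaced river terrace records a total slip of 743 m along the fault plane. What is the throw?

throw = dip-slip × sin(dip) = 743 m × sin(58.1°) = 631 m

631 m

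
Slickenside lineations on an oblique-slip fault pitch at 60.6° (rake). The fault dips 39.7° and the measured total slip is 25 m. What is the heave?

16.8 m

dip-slip = net slip × sin(rake) = 25 m × sin(60.6°) = 21.78 m
heave = dip-slip × cos(dip) = 21.78 × cos(39.7°) = 16.8 m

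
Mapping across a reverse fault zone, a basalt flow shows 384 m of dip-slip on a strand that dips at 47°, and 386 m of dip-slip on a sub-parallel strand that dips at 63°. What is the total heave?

heave_A = 384 × cos(47°) = 261.9 m
heave_B = 386 × cos(63°) = 175.2 m
total = 261.9 + 175.2 = 437 m

437 m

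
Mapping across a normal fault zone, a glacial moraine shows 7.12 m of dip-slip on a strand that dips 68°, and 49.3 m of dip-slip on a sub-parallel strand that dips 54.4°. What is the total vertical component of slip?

46.7 m

throw_A = 7.12 × sin(68°) = 6.602 m
throw_B = 49.3 × sin(54.4°) = 40.09 m
total = 6.602 + 40.09 = 46.7 m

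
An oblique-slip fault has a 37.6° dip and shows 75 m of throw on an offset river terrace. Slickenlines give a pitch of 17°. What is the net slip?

420 m

dip-slip = throw / sin(dip) = 75 / sin(37.6°) = 122.9 m
net slip = dip-slip / sin(rake) = 122.9 / sin(17°) = 420 m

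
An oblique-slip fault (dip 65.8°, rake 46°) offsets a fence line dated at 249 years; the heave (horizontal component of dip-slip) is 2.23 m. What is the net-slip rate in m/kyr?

30.4 m/kyr

dip-slip = heave / cos(dip) = 2.23 / cos(65.8°) = 5.440 m
net slip = dip-slip / sin(rake) = 5.440 / sin(46°) = 7.563 m
rate = 7.563 m / 249 years = 0.0304 m/yr = 30.4 m/kyr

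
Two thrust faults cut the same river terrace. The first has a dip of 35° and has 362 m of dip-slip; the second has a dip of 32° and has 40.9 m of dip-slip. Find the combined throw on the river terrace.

throw_A = 362 × sin(35°) = 207.6 m
throw_B = 40.9 × sin(32°) = 21.67 m
total = 207.6 + 21.67 = 229 m

229 m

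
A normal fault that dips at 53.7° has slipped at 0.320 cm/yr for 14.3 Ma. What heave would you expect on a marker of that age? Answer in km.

27.1 km

dip-slip = rate × time = 0.320 cm/yr × 14.3 Ma = 45760 m
heave = dip-slip × cos(dip) = 45760 × cos(53.7°) = 27100 m = 27.1 km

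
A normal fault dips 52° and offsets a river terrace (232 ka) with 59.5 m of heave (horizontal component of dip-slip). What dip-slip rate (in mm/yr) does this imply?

dip-slip = heave / cos(dip) = 59.5 m / cos(52°) = 96.64 m
rate = 96.64 m / 232 ka = 0.000417 m/yr = 0.417 mm/yr

0.417 mm/yr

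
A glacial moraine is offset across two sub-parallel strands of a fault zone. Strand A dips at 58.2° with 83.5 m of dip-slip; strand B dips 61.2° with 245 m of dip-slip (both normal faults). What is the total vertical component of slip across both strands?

286 m

throw_A = 83.5 × sin(58.2°) = 70.97 m
throw_B = 245 × sin(61.2°) = 214.7 m
total = 70.97 + 214.7 = 286 m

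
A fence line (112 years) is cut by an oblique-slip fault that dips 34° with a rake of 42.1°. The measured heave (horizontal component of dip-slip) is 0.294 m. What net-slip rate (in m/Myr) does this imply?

dip-slip = heave / cos(dip) = 0.294 / cos(34°) = 0.3546 m
net slip = dip-slip / sin(rake) = 0.3546 / sin(42.1°) = 0.5290 m
rate = 0.5290 m / 112 years = 0.00472 m/yr = 4720 m/Myr

4720 m/Myr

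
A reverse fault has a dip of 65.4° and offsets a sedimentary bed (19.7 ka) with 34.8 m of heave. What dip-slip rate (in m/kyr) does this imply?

dip-slip = heave / cos(dip) = 34.8 m / cos(65.4°) = 83.60 m
rate = 83.60 m / 19.7 ka = 0.00424 m/yr = 4.24 m/kyr

4.24 m/kyr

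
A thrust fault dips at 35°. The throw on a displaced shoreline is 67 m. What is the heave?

95.7 m

heave = throw / tan(dip) = 67 / tan(35°) = 95.7 m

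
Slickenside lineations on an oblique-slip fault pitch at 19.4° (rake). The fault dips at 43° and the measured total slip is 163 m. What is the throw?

36.9 m

dip-slip = net slip × sin(rake) = 163 m × sin(19.4°) = 54.14 m
throw = dip-slip × sin(dip) = 54.14 × sin(43°) = 36.9 m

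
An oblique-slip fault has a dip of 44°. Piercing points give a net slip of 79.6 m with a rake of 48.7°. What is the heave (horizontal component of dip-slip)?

43 m

dip-slip = net slip × sin(rake) = 79.6 m × sin(48.7°) = 59.80 m
heave = dip-slip × cos(dip) = 59.80 × cos(44°) = 43 m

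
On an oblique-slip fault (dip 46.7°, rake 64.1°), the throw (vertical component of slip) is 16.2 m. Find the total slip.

24.7 m

dip-slip = throw / sin(dip) = 16.2 / sin(46.7°) = 22.26 m
net slip = dip-slip / sin(rake) = 22.26 / sin(64.1°) = 24.7 m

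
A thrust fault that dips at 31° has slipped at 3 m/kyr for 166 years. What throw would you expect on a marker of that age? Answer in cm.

25.6 cm

dip-slip = rate × time = 3 m/kyr × 166 years = 0.4980 m
throw = dip-slip × sin(dip) = 0.4980 × sin(31°) = 0.256 m = 25.6 cm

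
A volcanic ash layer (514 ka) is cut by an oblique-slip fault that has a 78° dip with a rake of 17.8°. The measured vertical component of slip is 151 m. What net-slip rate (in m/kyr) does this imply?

0.982 m/kyr

dip-slip = throw / sin(dip) = 151 / sin(78°) = 154.4 m
net slip = dip-slip / sin(rake) = 154.4 / sin(17.8°) = 505 m
rate = 505 m / 514 ka = 0.000982 m/yr = 0.982 m/kyr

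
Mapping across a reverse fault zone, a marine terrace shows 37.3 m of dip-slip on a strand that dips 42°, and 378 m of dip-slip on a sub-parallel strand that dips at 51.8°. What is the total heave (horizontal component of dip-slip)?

261 m

heave_A = 37.3 × cos(42°) = 27.72 m
heave_B = 378 × cos(51.8°) = 233.8 m
total = 27.72 + 233.8 = 261 m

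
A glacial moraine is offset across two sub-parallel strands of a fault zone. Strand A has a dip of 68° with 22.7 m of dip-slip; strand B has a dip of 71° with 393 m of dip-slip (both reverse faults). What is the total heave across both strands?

136 m

heave_A = 22.7 × cos(68°) = 8.504 m
heave_B = 393 × cos(71°) = 127.9 m
total = 8.504 + 127.9 = 136 m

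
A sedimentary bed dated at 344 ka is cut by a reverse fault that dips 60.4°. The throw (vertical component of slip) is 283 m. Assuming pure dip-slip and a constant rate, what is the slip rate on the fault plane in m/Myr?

dip-slip = throw / sin(dip) = 283 m / sin(60.4°) = 325.5 m
rate = 325.5 m / 344 ka = 0.000946 m/yr = 946 m/Myr

946 m/Myr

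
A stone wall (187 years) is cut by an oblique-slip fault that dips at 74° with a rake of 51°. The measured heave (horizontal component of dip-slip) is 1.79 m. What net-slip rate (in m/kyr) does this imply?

44.7 m/kyr

dip-slip = heave / cos(dip) = 1.79 / cos(74°) = 6.494 m
net slip = dip-slip / sin(rake) = 6.494 / sin(51°) = 8.356 m
rate = 8.356 m / 187 years = 0.0447 m/yr = 44.7 m/kyr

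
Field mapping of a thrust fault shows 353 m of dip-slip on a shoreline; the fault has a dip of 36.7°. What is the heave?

heave = dip-slip × cos(dip) = 353 m × cos(36.7°) = 283 m

283 m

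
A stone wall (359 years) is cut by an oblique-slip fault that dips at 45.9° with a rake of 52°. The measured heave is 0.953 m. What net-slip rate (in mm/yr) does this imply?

dip-slip = heave / cos(dip) = 0.953 / cos(45.9°) = 1.369 m
net slip = dip-slip / sin(rake) = 1.369 / sin(52°) = 1.738 m
rate = 1.738 m / 359 years = 0.00484 m/yr = 4.84 mm/yr

4.84 mm/yr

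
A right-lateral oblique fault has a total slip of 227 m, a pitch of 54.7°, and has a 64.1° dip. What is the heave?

dip-slip = net slip × sin(rake) = 227 m × sin(54.7°) = 185.3 m
heave = dip-slip × cos(dip) = 185.3 × cos(64.1°) = 80.9 m

80.9 m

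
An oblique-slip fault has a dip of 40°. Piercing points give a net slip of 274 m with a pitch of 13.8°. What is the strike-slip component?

266 m

strike-slip = net slip × cos(rake) = 274 m × cos(13.8°) = 266 m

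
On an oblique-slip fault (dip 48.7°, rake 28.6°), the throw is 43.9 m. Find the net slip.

dip-slip = throw / sin(dip) = 43.9 / sin(48.7°) = 58.43 m
net slip = dip-slip / sin(rake) = 58.43 / sin(28.6°) = 122 m

122 m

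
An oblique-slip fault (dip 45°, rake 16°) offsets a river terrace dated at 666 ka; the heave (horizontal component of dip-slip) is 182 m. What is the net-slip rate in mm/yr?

1.40 mm/yr

dip-slip = heave / cos(dip) = 182 / cos(45°) = 257.4 m
net slip = dip-slip / sin(rake) = 257.4 / sin(16°) = 933.8 m
rate = 933.8 m / 666 ka = 0.00140 m/yr = 1.40 mm/yr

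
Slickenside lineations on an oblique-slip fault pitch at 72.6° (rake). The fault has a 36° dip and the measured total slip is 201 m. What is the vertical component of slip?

dip-slip = net slip × sin(rake) = 201 m × sin(72.6°) = 191.8 m
throw = dip-slip × sin(dip) = 191.8 × sin(36°) = 113 m

113 m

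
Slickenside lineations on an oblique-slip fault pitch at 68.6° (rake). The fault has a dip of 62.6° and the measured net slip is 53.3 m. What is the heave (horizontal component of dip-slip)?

22.8 m

dip-slip = net slip × sin(rake) = 53.3 m × sin(68.6°) = 49.63 m
heave = dip-slip × cos(dip) = 49.63 × cos(62.6°) = 22.8 m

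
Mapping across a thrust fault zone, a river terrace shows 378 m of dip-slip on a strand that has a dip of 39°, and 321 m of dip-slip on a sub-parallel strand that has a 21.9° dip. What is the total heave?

heave_A = 378 × cos(39°) = 293.8 m
heave_B = 321 × cos(21.9°) = 297.8 m
total = 293.8 + 297.8 = 592 m

592 m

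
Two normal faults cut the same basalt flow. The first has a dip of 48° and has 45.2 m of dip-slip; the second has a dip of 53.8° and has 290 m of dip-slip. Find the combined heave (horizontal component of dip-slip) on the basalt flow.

202 m

heave_A = 45.2 × cos(48°) = 30.24 m
heave_B = 290 × cos(53.8°) = 171.3 m
total = 30.24 + 171.3 = 202 m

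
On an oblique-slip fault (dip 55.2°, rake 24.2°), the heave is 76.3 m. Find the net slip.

dip-slip = heave / cos(dip) = 76.3 / cos(55.2°) = 133.7 m
net slip = dip-slip / sin(rake) = 133.7 / sin(24.2°) = 326 m

326 m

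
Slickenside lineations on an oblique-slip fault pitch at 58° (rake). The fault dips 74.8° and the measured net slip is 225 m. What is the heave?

50 m

dip-slip = net slip × sin(rake) = 225 m × sin(58°) = 190.8 m
heave = dip-slip × cos(dip) = 190.8 × cos(74.8°) = 50 m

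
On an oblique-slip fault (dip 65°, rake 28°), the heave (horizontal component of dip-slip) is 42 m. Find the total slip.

212 m

dip-slip = heave / cos(dip) = 42 / cos(65°) = 99.38 m
net slip = dip-slip / sin(rake) = 99.38 / sin(28°) = 212 m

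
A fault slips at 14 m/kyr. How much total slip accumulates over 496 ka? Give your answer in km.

6.94 km

slip = rate × time = 14 m/kyr × 496 ka = 6940 m = 6.94 km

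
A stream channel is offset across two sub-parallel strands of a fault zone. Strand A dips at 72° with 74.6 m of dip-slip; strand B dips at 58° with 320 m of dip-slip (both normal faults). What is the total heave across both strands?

heave_A = 74.6 × cos(72°) = 23.05 m
heave_B = 320 × cos(58°) = 169.6 m
total = 23.05 + 169.6 = 193 m

193 m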